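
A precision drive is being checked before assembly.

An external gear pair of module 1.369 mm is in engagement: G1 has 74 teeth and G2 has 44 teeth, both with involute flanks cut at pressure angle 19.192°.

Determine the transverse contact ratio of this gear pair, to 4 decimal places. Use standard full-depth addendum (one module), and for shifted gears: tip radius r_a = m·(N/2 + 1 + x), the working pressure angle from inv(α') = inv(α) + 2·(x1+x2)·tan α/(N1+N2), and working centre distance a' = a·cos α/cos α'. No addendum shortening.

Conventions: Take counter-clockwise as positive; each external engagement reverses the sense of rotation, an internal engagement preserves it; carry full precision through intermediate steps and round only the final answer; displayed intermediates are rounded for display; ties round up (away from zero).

single-mesh involute tooth geometry (74T engaging 44T at module 1.369)
base radii: r_b1 = 47.837822, r_b2 = 28.444110
tip radii: r_a1 = 52.022000, r_a2 = 31.487000
no profile shift: α' = α, a' = a
action lengths: √(r_a1²−r_b1²) = 20.440922, √(r_a2²−r_b2²) = 13.504213
base pitch p_b = π·m·cos α = 4.061809
CR = (20.440922 + 13.504213 − 80.771000·sin 19.19200°)/4.061809 = 1.820100
contact ratio ≈ 1.8201

1.8201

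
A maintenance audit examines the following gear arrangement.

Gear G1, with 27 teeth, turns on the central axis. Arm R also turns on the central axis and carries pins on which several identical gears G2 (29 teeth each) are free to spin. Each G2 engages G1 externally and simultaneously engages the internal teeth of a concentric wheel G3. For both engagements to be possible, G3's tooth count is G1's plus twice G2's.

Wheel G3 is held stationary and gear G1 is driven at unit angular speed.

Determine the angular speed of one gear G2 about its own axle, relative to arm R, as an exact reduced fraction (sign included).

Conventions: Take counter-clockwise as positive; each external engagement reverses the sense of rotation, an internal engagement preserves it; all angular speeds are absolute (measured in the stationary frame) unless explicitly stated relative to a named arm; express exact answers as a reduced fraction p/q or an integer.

recognized (axles ride arm R): planetary set, 27/29/85 teeth
ring teeth: 27 + 2·29 = 85
27(ω_sun−ω_arm) = −85(ω_ring−ω_arm),  ω_ring = 0, ω_sun = 1
27(1−ω_arm) = −85(0−ω_arm)  ⇒  112·ω_arm = 27  ⇒  ω_arm = 27/112
sun–planet mesh: 27·(1−27/112) = −29·(ω_p−ω_arm)  ⇒  ω_p−ω_arm = -2295/3248
exact speed ratio = -2295/3248

-2295/3248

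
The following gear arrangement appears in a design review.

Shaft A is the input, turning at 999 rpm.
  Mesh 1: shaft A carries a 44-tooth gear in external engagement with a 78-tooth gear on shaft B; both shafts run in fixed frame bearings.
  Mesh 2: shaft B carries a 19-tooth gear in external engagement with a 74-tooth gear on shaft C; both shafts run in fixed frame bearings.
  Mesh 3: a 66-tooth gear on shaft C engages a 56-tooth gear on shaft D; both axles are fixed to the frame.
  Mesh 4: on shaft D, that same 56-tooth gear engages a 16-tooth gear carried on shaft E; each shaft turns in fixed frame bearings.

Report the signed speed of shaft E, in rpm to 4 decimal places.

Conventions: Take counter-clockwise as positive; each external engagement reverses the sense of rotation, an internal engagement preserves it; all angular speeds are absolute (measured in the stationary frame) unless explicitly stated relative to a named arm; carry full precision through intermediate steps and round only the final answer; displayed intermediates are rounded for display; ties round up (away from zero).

+596.8558 rpm

topology: fixed-axis compound train — 4 meshes, A→E
mesh 1 [44T→78T]: ω = 999.0000×44/78 = 563.5385 rpm, sense flips to −
mesh 2 [19T→74T]: ω = 563.5385×19/74 = 144.6923 rpm, sense flips to +
mesh 3 [66T→56T]: ω = 144.6923×66/56 = 170.5302 rpm, sense flips to −
mesh 4 [56T→16T]: ω = 170.5302×56/16 = 596.8558 rpm, sense flips to +
signed output speed = +596.8558 rpm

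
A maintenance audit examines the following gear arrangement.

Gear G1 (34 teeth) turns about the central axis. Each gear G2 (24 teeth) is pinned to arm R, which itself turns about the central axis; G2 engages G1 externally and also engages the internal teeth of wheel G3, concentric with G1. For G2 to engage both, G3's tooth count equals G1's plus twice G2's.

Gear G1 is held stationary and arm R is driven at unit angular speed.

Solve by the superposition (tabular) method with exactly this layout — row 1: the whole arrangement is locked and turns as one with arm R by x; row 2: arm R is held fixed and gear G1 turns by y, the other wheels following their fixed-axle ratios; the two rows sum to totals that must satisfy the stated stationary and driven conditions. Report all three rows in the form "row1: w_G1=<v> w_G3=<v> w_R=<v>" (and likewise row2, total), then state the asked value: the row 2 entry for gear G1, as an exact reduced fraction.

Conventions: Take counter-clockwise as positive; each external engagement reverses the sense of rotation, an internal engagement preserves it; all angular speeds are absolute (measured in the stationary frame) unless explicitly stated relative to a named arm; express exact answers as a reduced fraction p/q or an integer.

topology: planetary set — G1 34T / G2 24T / G3 82T, arm = carrier (Willis)
superposition row 1 [locked train]: every member turns x
row 2 — arm fixed, fixed-axis ratios: sun y, ring −(34/82)·y, arm 0
boundary: total ω_sun = x + y = 0 and total ω_arm = x = 1  ⇒  y = -1, x = 1
row 2 ring = −(34/82)·(-1) = 17/41
totals (row 1 + row 2): sun 1 + (-1) = 0, ring 1 + 17/41 = 58/41, arm 1 + 0 = 1
asked cell (row2, sun) = -1

row1: w_G1=1 w_G3=1 w_R=1
row2: w_G1=-1 w_G3=17/41 w_R=0
total: w_G1=0 w_G3=58/41 w_R=1
asked value: -1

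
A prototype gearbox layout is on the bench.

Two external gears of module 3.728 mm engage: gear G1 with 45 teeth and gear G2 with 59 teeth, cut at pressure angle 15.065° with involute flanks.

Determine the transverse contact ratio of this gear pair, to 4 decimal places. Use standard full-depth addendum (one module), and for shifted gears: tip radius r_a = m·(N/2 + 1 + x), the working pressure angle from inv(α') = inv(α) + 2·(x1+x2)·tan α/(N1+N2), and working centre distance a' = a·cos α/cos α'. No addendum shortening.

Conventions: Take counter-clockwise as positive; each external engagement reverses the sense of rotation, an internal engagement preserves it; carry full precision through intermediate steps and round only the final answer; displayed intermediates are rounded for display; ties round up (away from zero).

2.0896

class = single-mesh tooth geometry [involute pair 45T × 59T, m = 3.728]
base radii: r_b1 = 80.997177, r_b2 = 106.196299
tip radii: r_a1 = 87.608000, r_a2 = 113.704000
no profile shift: α' = α, a' = a
action lengths: √(r_a1²−r_b1²) = 33.385909, √(r_a2²−r_b2²) = 40.631831
base pitch p_b = π·m·cos α = 11.309339
CR = (33.385909 + 40.631831 − 193.856000·sin 15.06500°)/11.309339 = 2.089576
contact ratio ≈ 2.0896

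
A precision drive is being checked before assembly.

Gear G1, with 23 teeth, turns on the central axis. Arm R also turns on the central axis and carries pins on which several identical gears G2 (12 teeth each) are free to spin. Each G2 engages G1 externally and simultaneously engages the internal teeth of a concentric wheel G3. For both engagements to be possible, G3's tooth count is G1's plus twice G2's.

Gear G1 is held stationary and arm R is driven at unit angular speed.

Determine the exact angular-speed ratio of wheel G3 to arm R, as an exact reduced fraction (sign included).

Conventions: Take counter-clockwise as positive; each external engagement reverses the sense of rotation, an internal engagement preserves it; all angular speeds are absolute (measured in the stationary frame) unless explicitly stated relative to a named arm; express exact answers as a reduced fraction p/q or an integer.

planetary set (23T centre, 12T on arm, 47T internal) — Willis relation
ring teeth: 23 + 2·12 = 47
23(ω_sun−ω_arm) = −47(ω_ring−ω_arm),  ω_sun = 0, ω_arm = 1
ω_ring = 1 − (23/47)(0−1) = 70/47
ω_out/ω_in = 70/47

70/47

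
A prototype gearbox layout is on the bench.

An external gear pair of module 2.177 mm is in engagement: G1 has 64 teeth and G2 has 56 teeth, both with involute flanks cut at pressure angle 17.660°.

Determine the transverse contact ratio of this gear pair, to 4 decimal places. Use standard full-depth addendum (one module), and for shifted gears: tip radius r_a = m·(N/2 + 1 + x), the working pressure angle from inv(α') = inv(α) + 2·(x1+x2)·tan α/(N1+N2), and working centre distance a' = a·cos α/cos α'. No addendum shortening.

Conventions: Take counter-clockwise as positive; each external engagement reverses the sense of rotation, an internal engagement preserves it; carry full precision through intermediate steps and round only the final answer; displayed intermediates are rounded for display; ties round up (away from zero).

1.9313

class = single-mesh tooth geometry [involute pair 64T × 56T, m = 2.177]
base radii: r_b1 = 66.380980, r_b2 = 58.083357
tip radii: r_a1 = 71.841000, r_a2 = 63.133000
no profile shift: α' = α, a' = a
action lengths: √(r_a1²−r_b1²) = 27.471709, √(r_a2²−r_b2²) = 24.740640
base pitch p_b = π·m·cos α = 6.516937
CR = (27.471709 + 24.740640 − 130.620000·sin 17.66000°)/6.516937 = 1.931342
contact ratio ≈ 1.9313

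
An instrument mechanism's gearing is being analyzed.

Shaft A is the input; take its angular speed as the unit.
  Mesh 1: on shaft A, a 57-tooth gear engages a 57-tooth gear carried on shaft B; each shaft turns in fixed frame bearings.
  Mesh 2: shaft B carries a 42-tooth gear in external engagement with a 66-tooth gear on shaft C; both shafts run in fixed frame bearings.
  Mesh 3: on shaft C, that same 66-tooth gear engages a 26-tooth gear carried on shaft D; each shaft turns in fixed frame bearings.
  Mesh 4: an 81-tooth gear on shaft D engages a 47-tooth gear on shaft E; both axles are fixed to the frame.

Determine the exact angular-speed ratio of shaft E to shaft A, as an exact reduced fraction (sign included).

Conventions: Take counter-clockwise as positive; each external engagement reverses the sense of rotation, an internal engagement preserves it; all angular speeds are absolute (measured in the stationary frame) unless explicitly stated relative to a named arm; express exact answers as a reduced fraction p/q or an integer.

1701/611

class = fixed-axis compound train [4 meshes; 4 ratios multiply, 4 sense flips]
mesh 1 [57T→57T]: running ratio 1, sense −
mesh 2 [42T→66T]: running ratio 7/11, sense +
mesh 3 [66T→26T]: running ratio 21/13, sense −
mesh 4 [81T→47T]: running ratio 1701/611, sense +
ω_out/ω_in = 1701/611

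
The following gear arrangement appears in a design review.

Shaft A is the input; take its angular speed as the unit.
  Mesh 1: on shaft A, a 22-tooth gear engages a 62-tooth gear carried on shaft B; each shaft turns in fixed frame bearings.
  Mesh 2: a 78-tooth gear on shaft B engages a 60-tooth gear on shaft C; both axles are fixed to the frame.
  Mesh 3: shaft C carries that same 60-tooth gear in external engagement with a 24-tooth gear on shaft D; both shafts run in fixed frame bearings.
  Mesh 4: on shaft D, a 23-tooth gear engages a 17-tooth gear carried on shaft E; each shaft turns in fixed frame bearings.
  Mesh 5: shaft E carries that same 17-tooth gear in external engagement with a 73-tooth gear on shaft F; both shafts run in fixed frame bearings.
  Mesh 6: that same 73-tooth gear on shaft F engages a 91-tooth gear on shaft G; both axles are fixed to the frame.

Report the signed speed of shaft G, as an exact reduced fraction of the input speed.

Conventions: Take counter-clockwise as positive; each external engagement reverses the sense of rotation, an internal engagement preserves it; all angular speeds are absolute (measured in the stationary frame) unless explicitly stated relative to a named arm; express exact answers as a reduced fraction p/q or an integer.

253/868

6-mesh fixed-axis compound train (all bearings frame-fixed)
mesh 1 [22T→62T]: |ω|/ω_in = 1×22/62 = 11/31, sense flips to −
mesh 2 [78T→60T]: |ω|/ω_in = (11/31)×78/60 = 143/310, sense flips to +
mesh 3 [60T→24T]: |ω|/ω_in = (143/310)×60/24 = 143/124, sense flips to −
mesh 4 [23T→17T]: |ω|/ω_in = (143/124)×23/17 = 3289/2108, sense flips to +
mesh 5 [17T→73T]: |ω|/ω_in = (3289/2108)×17/73 = 3289/9052, sense flips to −
mesh 6 [73T→91T]: |ω|/ω_in = (3289/9052)×73/91 = 253/868, sense flips to +
signed output speed (× input speed) = 253/868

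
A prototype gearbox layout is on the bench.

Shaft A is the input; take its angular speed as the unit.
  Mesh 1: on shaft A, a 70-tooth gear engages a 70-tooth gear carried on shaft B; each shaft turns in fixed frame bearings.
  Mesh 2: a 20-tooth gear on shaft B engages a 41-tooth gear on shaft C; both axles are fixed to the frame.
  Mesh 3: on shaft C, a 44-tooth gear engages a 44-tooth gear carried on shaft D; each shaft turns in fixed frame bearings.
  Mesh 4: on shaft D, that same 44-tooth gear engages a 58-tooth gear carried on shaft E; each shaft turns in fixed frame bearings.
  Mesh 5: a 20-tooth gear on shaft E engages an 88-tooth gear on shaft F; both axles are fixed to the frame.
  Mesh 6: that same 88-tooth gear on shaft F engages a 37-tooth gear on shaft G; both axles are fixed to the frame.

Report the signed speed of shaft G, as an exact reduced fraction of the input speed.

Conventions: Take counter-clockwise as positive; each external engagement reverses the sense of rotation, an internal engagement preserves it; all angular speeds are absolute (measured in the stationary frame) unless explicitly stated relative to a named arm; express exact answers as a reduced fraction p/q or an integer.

8800/43993

6-mesh fixed-axis compound train (all bearings frame-fixed)
mesh 1 [70T→70T]: |ω|/ω_in = 1×70/70 = 1, sense flips to −
mesh 2 [20T→41T]: |ω|/ω_in = 1×20/41 = 20/41, sense flips to +
mesh 3 [44T→44T]: |ω|/ω_in = (20/41)×44/44 = 20/41, sense flips to −
mesh 4 [44T→58T]: |ω|/ω_in = (20/41)×44/58 = 440/1189, sense flips to +
mesh 5 [20T→88T]: |ω|/ω_in = (440/1189)×20/88 = 100/1189, sense flips to −
mesh 6 [88T→37T]: |ω|/ω_in = (100/1189)×88/37 = 8800/43993, sense flips to +
signed output speed (× input speed) = 8800/43993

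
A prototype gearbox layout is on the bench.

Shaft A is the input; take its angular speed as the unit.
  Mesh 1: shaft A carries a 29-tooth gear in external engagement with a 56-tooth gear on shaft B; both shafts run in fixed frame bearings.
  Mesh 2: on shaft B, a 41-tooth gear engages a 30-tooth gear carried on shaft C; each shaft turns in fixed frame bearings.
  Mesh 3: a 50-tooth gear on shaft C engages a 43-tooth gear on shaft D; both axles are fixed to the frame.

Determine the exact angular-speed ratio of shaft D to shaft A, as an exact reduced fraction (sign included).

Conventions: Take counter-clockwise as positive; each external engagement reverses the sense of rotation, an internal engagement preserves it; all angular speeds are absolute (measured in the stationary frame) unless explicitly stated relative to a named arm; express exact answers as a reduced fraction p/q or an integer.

class = fixed-axis compound train [3 meshes; 3 ratios multiply, 3 sense flips]
mesh 1 [29T→56T]: running ratio 29/56, sense −
mesh 2 [41T→30T]: running ratio 1189/1680, sense +
mesh 3 [50T→43T]: running ratio 5945/7224, sense −
ω_out/ω_in = -5945/7224

-5945/7224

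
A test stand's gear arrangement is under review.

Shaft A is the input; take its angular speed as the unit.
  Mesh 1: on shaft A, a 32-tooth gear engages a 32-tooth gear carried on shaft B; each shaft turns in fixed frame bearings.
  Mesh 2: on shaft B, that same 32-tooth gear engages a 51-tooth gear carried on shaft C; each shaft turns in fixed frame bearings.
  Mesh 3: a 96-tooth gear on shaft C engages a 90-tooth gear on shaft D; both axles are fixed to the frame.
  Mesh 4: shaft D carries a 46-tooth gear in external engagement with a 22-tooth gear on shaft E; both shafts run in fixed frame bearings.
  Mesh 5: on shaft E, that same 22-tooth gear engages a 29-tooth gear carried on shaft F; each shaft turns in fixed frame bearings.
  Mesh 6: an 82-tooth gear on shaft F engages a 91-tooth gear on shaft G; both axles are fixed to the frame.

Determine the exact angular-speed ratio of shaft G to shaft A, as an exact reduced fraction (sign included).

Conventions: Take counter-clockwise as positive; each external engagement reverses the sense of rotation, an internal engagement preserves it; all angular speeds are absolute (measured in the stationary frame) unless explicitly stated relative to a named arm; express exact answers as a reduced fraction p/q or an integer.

class = fixed-axis compound train [6 meshes; 6 ratios multiply, 6 sense flips]
mesh 1 [32T→32T]: running ratio 1, sense −
mesh 2 [32T→51T]: running ratio 32/51, sense +
mesh 3 [96T→90T]: running ratio 512/765, sense −
mesh 4 [46T→22T]: running ratio 11776/8415, sense +
mesh 5 [22T→29T]: running ratio 23552/22185, sense −
mesh 6 [82T→91T]: running ratio 1931264/2018835, sense +
ω_out/ω_in = 1931264/2018835

1931264/2018835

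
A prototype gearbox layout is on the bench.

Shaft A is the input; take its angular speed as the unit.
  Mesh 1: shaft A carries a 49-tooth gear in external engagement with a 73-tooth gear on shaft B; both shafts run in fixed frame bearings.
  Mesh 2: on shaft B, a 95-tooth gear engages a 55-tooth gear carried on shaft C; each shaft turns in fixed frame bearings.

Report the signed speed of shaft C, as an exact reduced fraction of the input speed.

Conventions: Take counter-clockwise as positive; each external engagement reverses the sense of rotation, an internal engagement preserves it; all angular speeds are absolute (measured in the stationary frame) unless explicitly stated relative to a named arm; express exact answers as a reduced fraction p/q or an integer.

931/803

2-mesh fixed-axis compound train (all bearings frame-fixed)
mesh 1 [49T→73T]: |ω|/ω_in = 1×49/73 = 49/73, sense flips to −
mesh 2 [95T→55T]: |ω|/ω_in = (49/73)×95/55 = 931/803, sense flips to +
signed output speed (× input speed) = 931/803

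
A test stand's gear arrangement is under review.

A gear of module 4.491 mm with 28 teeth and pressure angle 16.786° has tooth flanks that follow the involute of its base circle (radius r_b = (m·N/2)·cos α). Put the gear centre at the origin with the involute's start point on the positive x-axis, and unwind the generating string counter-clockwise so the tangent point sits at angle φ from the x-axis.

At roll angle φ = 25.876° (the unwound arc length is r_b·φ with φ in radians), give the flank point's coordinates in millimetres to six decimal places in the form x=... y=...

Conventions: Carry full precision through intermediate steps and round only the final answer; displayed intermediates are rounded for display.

x=66.024194 y=1.810833

class = single-mesh tooth geometry [base-circle involute, m = 4.491, 28T]
pitch radius r_p = m·N/2 = 4.491·28/2 = 62.874000
base radius r_b = r_p·cos α = 62.874000·cos 16.786° = 60.194945
roll angle φ = 25.876° = 0.45162140 rad
x = r_b·(cos φ + φ·sin φ) = 66.024194
y = r_b·(sin φ − φ·cos φ) = 1.810833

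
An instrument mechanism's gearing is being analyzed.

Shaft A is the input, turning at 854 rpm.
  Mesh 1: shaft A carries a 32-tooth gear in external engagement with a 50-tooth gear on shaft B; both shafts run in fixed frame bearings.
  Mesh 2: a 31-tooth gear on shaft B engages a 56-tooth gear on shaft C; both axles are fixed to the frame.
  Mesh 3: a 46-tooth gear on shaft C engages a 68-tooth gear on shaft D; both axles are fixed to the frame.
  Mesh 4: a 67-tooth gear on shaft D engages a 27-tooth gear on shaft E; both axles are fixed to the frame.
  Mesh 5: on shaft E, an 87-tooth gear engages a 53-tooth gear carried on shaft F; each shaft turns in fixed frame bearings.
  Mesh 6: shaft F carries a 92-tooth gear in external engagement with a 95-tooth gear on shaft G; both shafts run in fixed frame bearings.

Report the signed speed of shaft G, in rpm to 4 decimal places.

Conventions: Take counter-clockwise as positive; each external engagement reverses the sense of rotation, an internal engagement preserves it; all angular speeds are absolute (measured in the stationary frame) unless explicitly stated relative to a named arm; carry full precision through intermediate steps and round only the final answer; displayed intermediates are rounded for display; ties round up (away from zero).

class = fixed-axis compound train [6 meshes; 6 ratios multiply, 6 sense flips]
mesh 1 [32T→50T]: ω = 854.0000×32/50 = 546.5600 rpm, sense flips to −
mesh 2 [31T→56T]: ω = 546.5600×31/56 = 302.5600 rpm, sense flips to +
mesh 3 [46T→68T]: ω = 302.5600×46/68 = 204.6729 rpm, sense flips to −
mesh 4 [67T→27T]: ω = 204.6729×67/27 = 507.8921 rpm, sense flips to +
mesh 5 [87T→53T]: ω = 507.8921×87/53 = 833.7097 rpm, sense flips to −
mesh 6 [92T→95T]: ω = 833.7097×92/95 = 807.3820 rpm, sense flips to +
signed output speed = +807.3820 rpm

+807.3820 rpm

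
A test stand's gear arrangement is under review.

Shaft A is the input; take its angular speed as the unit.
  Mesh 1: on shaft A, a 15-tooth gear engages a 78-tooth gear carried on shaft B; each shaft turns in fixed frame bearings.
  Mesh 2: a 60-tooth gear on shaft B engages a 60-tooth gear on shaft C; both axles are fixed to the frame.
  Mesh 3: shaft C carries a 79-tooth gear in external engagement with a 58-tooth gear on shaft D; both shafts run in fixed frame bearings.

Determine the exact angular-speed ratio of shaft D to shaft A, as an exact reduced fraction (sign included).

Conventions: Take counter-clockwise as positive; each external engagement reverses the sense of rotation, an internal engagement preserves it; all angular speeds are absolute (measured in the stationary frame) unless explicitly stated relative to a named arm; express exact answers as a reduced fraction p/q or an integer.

class = fixed-axis compound train [3 meshes; 3 ratios multiply, 3 sense flips]
mesh 1 [15T→78T]: running ratio 5/26, sense −
mesh 2 [60T→60T]: running ratio 5/26, sense +
mesh 3 [79T→58T]: running ratio 395/1508, sense −
ω_out/ω_in = -395/1508

-395/1508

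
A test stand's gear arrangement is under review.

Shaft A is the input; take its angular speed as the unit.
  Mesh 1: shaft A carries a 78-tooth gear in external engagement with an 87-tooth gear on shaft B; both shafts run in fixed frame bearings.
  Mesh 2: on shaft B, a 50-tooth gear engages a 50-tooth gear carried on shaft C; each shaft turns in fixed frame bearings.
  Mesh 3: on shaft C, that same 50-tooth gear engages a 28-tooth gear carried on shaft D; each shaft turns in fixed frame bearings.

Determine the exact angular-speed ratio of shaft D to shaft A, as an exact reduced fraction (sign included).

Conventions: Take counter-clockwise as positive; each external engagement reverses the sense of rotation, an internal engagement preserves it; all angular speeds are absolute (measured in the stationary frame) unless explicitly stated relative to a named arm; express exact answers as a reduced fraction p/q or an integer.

class = fixed-axis compound train [3 meshes; 3 ratios multiply, 3 sense flips]
mesh 1 [78T→87T]: running ratio 26/29, sense −
mesh 2 [50T→50T]: running ratio 26/29, sense +
mesh 3 [50T→28T]: running ratio 325/203, sense −
ω_out/ω_in = -325/203

-325/203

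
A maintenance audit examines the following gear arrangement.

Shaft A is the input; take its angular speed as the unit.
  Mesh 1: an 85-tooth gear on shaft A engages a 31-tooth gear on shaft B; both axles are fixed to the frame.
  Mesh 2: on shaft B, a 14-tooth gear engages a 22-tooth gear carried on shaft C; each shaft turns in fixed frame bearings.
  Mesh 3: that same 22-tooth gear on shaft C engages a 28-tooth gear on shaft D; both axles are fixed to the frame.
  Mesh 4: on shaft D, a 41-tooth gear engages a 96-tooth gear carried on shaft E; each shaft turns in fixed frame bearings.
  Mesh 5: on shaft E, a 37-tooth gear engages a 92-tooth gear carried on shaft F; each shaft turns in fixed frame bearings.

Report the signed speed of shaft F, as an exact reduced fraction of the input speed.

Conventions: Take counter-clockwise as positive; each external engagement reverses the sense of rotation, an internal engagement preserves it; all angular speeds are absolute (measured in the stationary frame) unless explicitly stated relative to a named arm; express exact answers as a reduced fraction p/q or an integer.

-128945/547584

5-mesh fixed-axis compound train (all bearings frame-fixed)
mesh 1 [85T→31T]: |ω|/ω_in = 1×85/31 = 85/31, sense flips to −
mesh 2 [14T→22T]: |ω|/ω_in = (85/31)×14/22 = 595/341, sense flips to +
mesh 3 [22T→28T]: |ω|/ω_in = (595/341)×22/28 = 85/62, sense flips to −
mesh 4 [41T→96T]: |ω|/ω_in = (85/62)×41/96 = 3485/5952, sense flips to +
mesh 5 [37T→92T]: |ω|/ω_in = (3485/5952)×37/92 = 128945/547584, sense flips to −
signed output speed (× input speed) = -128945/547584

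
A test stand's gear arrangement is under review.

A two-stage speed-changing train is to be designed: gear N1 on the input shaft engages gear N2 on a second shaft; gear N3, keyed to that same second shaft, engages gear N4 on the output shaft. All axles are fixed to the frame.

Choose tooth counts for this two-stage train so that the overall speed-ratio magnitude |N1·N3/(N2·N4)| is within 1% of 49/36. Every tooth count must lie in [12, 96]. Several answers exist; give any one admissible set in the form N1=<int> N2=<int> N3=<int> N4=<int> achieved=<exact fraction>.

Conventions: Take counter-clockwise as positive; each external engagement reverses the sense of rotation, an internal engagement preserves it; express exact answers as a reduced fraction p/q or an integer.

N1=14 N2=12 N3=14 N4=12 achieved=49/36

design class (target 49/36): fixed-axis compound train
target = 49/36 in lowest terms: an exact hit needs N1·N3 = k·49 and N2·N4 = k·36 for one integer k, every count in [12, 96]; additionally prefer no 1:1 stage (N1 ≠ N2, N3 ≠ N4)
k = 1…3: no 1:1-free in-range split of k·49 and k·36 into factor pairs; take k = 4
k = 4: N1·N3 = 196 = 14·14, N2·N4 = 144 = 12·12
achieved = 14·14/(12·12) = 49/36; |achieved − target| = 0 ≤ 49/3600 ✓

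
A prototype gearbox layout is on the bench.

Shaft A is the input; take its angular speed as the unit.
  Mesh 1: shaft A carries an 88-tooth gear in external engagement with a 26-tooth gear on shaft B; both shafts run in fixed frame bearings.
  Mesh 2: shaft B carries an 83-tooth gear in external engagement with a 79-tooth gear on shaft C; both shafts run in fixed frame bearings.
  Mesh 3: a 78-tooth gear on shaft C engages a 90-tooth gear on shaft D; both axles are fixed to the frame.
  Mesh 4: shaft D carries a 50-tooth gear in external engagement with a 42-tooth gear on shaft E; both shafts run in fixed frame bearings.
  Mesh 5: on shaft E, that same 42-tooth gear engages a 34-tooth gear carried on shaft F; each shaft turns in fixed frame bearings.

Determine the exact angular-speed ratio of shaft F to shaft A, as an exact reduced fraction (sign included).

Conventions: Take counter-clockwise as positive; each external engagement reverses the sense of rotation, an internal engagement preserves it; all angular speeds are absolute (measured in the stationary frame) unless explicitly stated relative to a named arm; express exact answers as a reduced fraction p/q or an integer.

-18260/4029

class = fixed-axis compound train [5 meshes; 5 ratios multiply, 5 sense flips]
mesh 1 [88T→26T]: running ratio 44/13, sense −
mesh 2 [83T→79T]: running ratio 3652/1027, sense +
mesh 3 [78T→90T]: running ratio 3652/1185, sense −
mesh 4 [50T→42T]: running ratio 18260/4977, sense +
mesh 5 [42T→34T]: running ratio 18260/4029, sense −
ω_out/ω_in = -18260/4029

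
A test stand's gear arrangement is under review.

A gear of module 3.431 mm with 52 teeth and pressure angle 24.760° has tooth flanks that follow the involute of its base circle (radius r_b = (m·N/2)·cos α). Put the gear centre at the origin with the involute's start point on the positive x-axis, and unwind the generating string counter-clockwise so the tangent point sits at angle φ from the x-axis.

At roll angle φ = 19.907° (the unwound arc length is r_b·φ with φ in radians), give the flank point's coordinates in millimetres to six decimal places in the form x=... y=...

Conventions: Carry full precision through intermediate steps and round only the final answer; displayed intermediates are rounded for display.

class = single-mesh tooth geometry [base-circle involute, m = 3.431, 52T]
pitch radius r_p = m·N/2 = 3.431·52/2 = 89.206000
base radius r_b = r_p·cos α = 89.206000·cos 24.760° = 81.005300
roll angle φ = 19.907° = 0.34744269 rad
x = r_b·(cos φ + φ·sin φ) = 85.748066
y = r_b·(sin φ − φ·cos φ) = 1.118897

x=85.748066 y=1.118897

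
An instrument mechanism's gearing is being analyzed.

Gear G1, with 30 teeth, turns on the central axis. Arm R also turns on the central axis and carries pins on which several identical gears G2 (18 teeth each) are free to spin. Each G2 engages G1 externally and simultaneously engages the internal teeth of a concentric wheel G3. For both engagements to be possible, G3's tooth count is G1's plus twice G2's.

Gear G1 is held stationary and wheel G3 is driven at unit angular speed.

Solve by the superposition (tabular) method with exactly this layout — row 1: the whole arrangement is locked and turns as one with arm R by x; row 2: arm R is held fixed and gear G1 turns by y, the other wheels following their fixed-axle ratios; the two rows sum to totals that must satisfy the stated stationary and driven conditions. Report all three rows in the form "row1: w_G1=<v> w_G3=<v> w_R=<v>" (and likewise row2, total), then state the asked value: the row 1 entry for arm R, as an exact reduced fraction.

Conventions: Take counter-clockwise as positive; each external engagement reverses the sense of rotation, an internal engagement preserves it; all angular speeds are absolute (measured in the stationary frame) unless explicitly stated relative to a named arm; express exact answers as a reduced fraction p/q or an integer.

row1: w_G1=11/16 w_G3=11/16 w_R=11/16
row2: w_G1=-11/16 w_G3=5/16 w_R=0
total: w_G1=0 w_G3=1 w_R=11/16
asked value: 11/16

topology: planetary set — G1 30T / G2 18T / G3 66T, arm = carrier (Willis)
row 1 — lock + rotate with arm: ω_sun = ω_ring = ω_arm = x
row 2: sun turns y, ring = −(30/66)·y, arm 0
boundary: total ω_sun = x + y = 0 and total ω_ring = x − (30/66)·y = 1  ⇒  y = -11/16, x = 11/16
row 2 ring = −(30/66)·(-11/16) = 5/16
totals (row 1 + row 2): sun 11/16 + (-11/16) = 0, ring 11/16 + 5/16 = 1, arm 11/16 + 0 = 11/16
asked cell (row1, arm) = 11/16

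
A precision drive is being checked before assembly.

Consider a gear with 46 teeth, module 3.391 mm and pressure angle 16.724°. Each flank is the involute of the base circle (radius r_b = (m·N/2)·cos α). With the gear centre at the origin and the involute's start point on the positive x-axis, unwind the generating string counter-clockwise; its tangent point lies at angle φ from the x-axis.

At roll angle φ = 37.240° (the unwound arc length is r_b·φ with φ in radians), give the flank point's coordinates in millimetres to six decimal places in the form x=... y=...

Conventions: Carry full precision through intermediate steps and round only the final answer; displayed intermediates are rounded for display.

class = single-mesh tooth geometry [base-circle involute, m = 3.391, 46T]
pitch radius r_p = m·N/2 = 3.391·46/2 = 77.993000
base radius r_b = r_p·cos α = 77.993000·cos 16.724° = 74.694055
roll angle φ = 37.240° = 0.64996061 rad
x = r_b·(cos φ + φ·sin φ) = 88.843692
y = r_b·(sin φ − φ·cos φ) = 6.551897

x=88.843692 y=6.551897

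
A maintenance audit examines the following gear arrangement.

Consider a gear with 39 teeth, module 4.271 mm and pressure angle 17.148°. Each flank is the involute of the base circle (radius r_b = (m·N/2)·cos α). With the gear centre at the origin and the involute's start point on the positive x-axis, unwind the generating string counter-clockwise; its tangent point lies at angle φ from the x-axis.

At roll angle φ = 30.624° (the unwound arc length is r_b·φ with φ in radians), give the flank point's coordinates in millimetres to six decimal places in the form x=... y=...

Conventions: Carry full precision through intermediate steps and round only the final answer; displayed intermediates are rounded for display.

x=90.150618 y=3.935995

class = single-mesh tooth geometry [base-circle involute, m = 4.271, 39T]
pitch radius r_p = m·N/2 = 4.271·39/2 = 83.284500
base radius r_b = r_p·cos α = 83.284500·cos 17.148° = 79.582200
roll angle φ = 30.624° = 0.53448963 rad
x = r_b·(cos φ + φ·sin φ) = 90.150618
y = r_b·(sin φ − φ·cos φ) = 3.935995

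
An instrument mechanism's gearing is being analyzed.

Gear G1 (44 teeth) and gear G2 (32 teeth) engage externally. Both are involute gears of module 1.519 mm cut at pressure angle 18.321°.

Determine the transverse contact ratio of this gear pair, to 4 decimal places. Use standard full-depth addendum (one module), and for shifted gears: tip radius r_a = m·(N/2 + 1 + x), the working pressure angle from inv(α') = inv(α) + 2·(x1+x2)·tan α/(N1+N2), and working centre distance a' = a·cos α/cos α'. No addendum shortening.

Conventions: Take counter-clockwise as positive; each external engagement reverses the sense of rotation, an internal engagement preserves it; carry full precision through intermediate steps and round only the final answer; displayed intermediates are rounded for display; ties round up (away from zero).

1.7854

recognized (one external pair, fixed centres): single-mesh tooth geometry, m = 1.519, N1 = 44, N2 = 32
base radii: r_b1 = 31.724053, r_b2 = 23.072038
tip radii: r_a1 = 34.937000, r_a2 = 25.823000
no profile shift: α' = α, a' = a
action lengths: √(r_a1²−r_b1²) = 14.634837, √(r_a2²−r_b2²) = 11.597775
base pitch p_b = π·m·cos α = 4.530184
CR = (14.634837 + 11.597775 − 57.722000·sin 18.32100°)/4.530184 = 1.785414
contact ratio ≈ 1.7854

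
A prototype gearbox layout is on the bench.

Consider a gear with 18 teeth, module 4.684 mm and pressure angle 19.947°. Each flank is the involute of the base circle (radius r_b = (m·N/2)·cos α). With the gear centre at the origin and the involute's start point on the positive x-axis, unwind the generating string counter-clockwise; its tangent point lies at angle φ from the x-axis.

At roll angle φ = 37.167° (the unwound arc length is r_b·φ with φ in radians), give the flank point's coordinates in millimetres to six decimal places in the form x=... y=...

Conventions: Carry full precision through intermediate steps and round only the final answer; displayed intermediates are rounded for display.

single-mesh involute tooth geometry (18T wheel at module 4.684)
pitch radius r_p = m·N/2 = 4.684·18/2 = 42.156000
base radius r_b = r_p·cos α = 42.156000·cos 19.947° = 39.627002
roll angle φ = 37.167° = 0.64868652 rad
x = r_b·(cos φ + φ·sin φ) = 47.107615
y = r_b·(sin φ − φ·cos φ) = 3.456117

x=47.107615 y=3.456117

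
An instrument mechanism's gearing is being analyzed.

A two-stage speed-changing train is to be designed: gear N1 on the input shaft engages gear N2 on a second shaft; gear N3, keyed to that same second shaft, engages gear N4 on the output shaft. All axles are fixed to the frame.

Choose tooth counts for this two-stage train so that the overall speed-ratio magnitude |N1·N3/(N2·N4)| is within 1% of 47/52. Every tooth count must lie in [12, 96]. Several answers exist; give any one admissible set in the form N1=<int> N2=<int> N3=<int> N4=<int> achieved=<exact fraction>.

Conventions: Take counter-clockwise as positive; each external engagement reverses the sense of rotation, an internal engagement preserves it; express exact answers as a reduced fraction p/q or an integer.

N1=12 N2=52 N3=47 N4=12 achieved=47/52

class = fixed-axis compound train [2-stage, 47/52 wanted]
target = 47/52 in lowest terms: an exact hit needs N1·N3 = k·47 and N2·N4 = k·52 for one integer k, every count in [12, 96]; additionally prefer no 1:1 stage (N1 ≠ N2, N3 ≠ N4)
k = 1…11: no 1:1-free in-range split of k·47 and k·52 into factor pairs; take k = 12
k = 12: N1·N3 = 564 = 12·47, N2·N4 = 624 = 52·12
achieved = 12·47/(52·12) = 47/52; |achieved − target| = 0 ≤ 47/5200 ✓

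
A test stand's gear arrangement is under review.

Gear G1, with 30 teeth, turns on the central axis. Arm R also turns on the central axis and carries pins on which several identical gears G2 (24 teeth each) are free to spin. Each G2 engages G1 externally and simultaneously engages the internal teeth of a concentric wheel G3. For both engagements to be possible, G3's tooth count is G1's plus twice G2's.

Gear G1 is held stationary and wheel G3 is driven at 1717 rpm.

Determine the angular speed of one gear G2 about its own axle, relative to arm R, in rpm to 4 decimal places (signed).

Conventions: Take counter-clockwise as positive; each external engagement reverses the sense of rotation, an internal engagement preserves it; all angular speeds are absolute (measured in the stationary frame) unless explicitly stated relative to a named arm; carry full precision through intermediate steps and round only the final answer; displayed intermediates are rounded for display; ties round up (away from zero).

+1550.0694 rpm

planetary set (30T centre, 24T on arm, 78T internal) — Willis relation
normalise by the input: solve with ω_ring = 1, then scale by 1717 rpm
ring teeth: 30 + 2·24 = 78
30(ω_sun−ω_arm) = −78(ω_ring−ω_arm),  ω_sun = 0, ω_ring = 1
30(0−ω_arm) = −78(1−ω_arm)  ⇒  108·ω_arm = 78  ⇒  ω_arm = 13/18
sun–planet mesh: 30·(0−13/18) = −24·(ω_p−ω_arm)  ⇒  ω_p−ω_arm = 65/72
scale: ω_p−ω_arm = 65/72 × 1717 rpm = +1550.0694 rpm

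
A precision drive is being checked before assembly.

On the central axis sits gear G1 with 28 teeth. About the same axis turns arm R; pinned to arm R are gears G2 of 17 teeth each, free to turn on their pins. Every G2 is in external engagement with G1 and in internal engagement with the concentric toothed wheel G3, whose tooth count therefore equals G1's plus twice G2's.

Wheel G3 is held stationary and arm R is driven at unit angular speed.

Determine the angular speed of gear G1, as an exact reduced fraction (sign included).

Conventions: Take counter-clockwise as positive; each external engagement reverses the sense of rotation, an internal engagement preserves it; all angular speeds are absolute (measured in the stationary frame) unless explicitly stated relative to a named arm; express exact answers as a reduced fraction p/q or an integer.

topology: planetary set — G1 28T / G2 17T / G3 62T, arm = carrier (Willis)
ring teeth: 28 + 2·17 = 62
28(ω_sun−ω_arm) = −62(ω_ring−ω_arm),  ω_ring = 0, ω_arm = 1
ω_sun = 1 − (62/28)(0−1) = 45/14
exact speed ratio = 45/14

45/14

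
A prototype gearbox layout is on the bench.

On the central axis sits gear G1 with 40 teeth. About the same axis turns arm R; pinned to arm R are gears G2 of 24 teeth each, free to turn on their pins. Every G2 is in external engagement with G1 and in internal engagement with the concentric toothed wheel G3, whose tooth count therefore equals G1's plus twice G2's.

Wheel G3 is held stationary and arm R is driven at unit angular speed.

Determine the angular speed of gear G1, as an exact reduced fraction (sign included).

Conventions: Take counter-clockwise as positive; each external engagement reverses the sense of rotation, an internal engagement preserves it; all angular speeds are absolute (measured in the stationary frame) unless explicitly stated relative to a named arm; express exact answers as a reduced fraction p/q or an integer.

class = planetary set [G3 = 40+2·24 = 88; Willis about the carrier]
ring teeth: 40 + 2·24 = 88
40(ω_sun−ω_arm) = −88(ω_ring−ω_arm),  ω_ring = 0, ω_arm = 1
ω_sun = 1 − (88/40)(0−1) = 16/5
exact speed ratio = 16/5

16/5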